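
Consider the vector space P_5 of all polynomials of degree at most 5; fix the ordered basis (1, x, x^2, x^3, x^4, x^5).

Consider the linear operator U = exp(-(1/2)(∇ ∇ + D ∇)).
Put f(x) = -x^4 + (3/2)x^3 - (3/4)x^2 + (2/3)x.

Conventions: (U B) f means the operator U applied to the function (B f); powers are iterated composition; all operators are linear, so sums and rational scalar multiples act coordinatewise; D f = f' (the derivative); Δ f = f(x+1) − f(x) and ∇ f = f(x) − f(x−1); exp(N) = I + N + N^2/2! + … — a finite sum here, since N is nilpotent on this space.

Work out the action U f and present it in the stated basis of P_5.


order-1 term: 12x^2 - 27x + 69/4
order-2 term: -12
the series for exp(-(1/2)(∇ ∇ + D ∇)) f terminates at order 2
exp(-(1/2)(∇ ∇ + D ∇)) f = -x^4 + (3/2)x^3 + (45/4)x^2 - (79/3)x + 21/4

g(x) = -x^4 + (3/2)x^3 + (45/4)x^2 - (79/3)x + 21/4


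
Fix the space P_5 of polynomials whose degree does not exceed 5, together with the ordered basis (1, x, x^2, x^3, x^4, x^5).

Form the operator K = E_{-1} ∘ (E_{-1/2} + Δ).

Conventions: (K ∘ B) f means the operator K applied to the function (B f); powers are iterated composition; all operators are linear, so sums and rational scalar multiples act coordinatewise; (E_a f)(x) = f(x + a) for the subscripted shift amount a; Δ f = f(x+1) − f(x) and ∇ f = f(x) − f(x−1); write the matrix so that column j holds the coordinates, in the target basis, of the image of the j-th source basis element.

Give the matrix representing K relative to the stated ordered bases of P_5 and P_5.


image of 1: 1
image of x: x - 1/2
image of x^2: x^2 - x + 5/4
image of x^3: x^3 - (3/2)x^2 + (15/4)x - 19/8
image of x^4: x^4 - 2x^3 + (15/2)x^2 - (19/2)x + 65/16
image of x^5: x^5 - (5/2)x^4 + (25/2)x^3 - (95/4)x^2 + (325/16)x - 211/32
each image's coordinates form column j of the matrix

the matrix is [[1, -1/2, 5/4, -19/8, 65/16, -211/32]; [0, 1, -1, 15/4, -19/2, 325/16]; [0, 0, 1, -3/2, 15/2, -95/4]; [0, 0, 0, 1, -2, 25/2]; [0, 0, 0, 0, 1, -5/2]; [0, 0, 0, 0, 0, 1]] (rows listed top to bottom)


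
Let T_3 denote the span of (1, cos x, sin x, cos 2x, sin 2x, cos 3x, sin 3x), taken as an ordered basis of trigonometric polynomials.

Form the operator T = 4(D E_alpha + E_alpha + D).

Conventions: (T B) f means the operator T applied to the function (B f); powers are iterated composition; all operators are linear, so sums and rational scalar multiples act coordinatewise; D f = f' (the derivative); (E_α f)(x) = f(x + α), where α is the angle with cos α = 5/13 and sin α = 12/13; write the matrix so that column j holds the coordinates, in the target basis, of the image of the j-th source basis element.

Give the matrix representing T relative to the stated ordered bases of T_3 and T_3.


the matrix is [[4, 0, 0, 0, 0, 0, 0]; [0, -28/13, 120/13, 0, 0, 0, 0]; [0, -120/13, -28/13, 0, 0, 0, 0]; [0, 0, 0, -1436/169, 880/169, 0, 0]; [0, 0, 0, -880/169, -1436/169, 0, 0]; [0, 0, 0, 0, 0, 1796/2197, -1368/2197]; [0, 0, 0, 0, 0, 1368/2197, 1796/2197]] (rows listed top to bottom)

image of 1: 4
image of cos x: -(28/13)cos x - (120/13)sin x
image of sin x: (120/13)cos x - (28/13)sin x
image of cos 2x: -(1436/169)cos 2x - (880/169)sin 2x
image of sin 2x: (880/169)cos 2x - (1436/169)sin 2x
image of cos 3x: (1796/2197)cos 3x + (1368/2197)sin 3x
image of sin 3x: -(1368/2197)cos 3x + (1796/2197)sin 3x
each image's coordinates form column j of the matrix


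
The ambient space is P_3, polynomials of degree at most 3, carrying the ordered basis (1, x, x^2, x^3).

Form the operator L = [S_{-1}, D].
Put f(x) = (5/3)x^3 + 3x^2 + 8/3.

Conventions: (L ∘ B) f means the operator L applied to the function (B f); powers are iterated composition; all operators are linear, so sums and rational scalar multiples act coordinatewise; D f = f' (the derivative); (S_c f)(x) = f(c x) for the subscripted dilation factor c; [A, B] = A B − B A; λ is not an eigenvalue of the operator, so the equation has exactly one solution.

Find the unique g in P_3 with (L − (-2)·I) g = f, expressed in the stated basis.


the image equals g(x) = (5/6)x^3 - x^2 - 2x + 10/3

write g with unknown coordinates in the stated basis and equate coefficients in (L − (-2)·I) g = f
solving from the highest basis element down gives g = (5/6)x^3 - x^2 - 2x + 10/3
check: L g = 5x^2 + 4x - 4
so L g − (-2)·g = (5/3)x^3 + 3x^2 + 8/3 = f ✓


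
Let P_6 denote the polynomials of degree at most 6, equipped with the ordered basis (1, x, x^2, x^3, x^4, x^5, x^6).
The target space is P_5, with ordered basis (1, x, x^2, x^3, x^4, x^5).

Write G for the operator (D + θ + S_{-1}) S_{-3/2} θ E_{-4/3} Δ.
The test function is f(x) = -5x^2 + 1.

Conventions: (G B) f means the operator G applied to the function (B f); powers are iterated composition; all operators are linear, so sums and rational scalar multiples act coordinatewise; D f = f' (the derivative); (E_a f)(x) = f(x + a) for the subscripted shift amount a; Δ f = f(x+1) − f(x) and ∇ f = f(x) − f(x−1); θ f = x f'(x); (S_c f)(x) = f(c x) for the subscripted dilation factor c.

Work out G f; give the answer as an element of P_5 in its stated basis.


g(x) = 15

Δ f = -10x - 5
E_{-4/3} Δ f = -10x + 25/3
θ E_{-4/3} Δ f = -10x
S_{-3/2} (θ E_{-4/3} Δ) f = 15x
D S_{-3/2} (θ E_{-4/3} Δ) f = 15
θ S_{-3/2} (θ E_{-4/3} Δ) f = 15x
S_{-1} S_{-3/2} (θ E_{-4/3} Δ) f = -15x
(D + θ + S_{-1}) S_{-3/2} (θ E_{-4/3} Δ) f = 15


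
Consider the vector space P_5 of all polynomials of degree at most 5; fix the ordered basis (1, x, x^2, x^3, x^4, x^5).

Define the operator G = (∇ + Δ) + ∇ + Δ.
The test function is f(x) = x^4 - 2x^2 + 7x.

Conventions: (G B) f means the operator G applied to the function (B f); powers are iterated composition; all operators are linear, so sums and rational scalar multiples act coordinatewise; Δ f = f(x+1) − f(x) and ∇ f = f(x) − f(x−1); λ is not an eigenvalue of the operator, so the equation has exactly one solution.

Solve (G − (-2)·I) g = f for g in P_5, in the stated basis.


the image equals g(x) = (1/2)x^4 - 4x^3 + 23x^2 - (185/2)x + 193

write g with unknown coordinates in the stated basis and equate coefficients in (G − (-2)·I) g = f
solving from the highest basis element down gives g = (1/2)x^4 - 4x^3 + 23x^2 - (185/2)x + 193
check: G g = 8x^3 - 48x^2 + 192x - 386
so G g − (-2)·g = x^4 - 2x^2 + 7x = f ✓


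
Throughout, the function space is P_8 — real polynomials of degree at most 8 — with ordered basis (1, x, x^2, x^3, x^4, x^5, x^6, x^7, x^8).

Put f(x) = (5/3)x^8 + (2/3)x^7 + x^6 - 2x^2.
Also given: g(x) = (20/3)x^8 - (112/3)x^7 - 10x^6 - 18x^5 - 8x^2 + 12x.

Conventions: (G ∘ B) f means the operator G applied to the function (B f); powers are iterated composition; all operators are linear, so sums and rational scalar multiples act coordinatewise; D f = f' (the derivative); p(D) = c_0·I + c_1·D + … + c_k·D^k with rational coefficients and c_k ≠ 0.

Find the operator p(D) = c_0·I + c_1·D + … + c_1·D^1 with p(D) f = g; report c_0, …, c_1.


D^0 f = (5/3)x^8 + (2/3)x^7 + x^6 - 2x^2
D^1 f = (40/3)x^7 + (14/3)x^6 + 6x^5 - 4x
matching coefficients of g against c_0 f + c_1 Df + … from the top degree down determines the c_i
solution: c_0 = 4, c_1 = -3

p(D) = 4·I − 3·D, i.e. c_0 = 4, c_1 = -3


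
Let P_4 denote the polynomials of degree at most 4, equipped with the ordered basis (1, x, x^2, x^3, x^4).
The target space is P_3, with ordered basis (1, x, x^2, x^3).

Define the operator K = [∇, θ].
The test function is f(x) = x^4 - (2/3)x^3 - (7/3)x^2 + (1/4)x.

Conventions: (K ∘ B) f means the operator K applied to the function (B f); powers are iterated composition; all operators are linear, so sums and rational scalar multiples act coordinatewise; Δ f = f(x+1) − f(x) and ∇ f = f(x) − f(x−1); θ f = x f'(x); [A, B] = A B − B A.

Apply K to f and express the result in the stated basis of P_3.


the image equals g(x) = 4x^3 - 14x^2 + (34/3)x - 13/12

θ f = 4x^4 - 2x^3 - (14/3)x^2 + (1/4)x
∇ θ f = 16x^3 - 30x^2 + (38/3)x - 13/12
∇ f = 4x^3 - 8x^2 + (4/3)x + 11/12
θ ∇ f = 12x^3 - 16x^2 + (4/3)x
[∇, θ] f = 4x^3 - 14x^2 + (34/3)x - 13/12


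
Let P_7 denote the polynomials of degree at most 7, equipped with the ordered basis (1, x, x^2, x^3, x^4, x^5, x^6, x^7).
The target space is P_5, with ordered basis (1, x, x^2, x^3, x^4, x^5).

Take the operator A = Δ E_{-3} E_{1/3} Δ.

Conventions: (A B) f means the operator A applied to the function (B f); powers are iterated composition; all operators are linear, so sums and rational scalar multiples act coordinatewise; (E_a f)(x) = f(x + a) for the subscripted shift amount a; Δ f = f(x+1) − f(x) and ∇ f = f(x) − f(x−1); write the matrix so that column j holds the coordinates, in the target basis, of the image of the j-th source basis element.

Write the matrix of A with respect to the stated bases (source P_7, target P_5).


image of 1: 0
image of x: 0
image of x^2: 2
image of x^3: 6x - 10
image of x^4: 12x^2 - 40x + 106/3
image of x^5: 20x^3 - 100x^2 + (530/3)x - 2950/27
image of x^6: 30x^4 - 200x^3 + 530x^2 - (5900/9)x + 8554/27
image of x^7: 42x^5 - 350x^4 + (3710/3)x^3 - (20650/9)x^2 + (59878/27)x - 71890/81
each image's coordinates form column j of the matrix

the matrix is [[0, 0, 2, -10, 106/3, -2950/27, 8554/27, -71890/81]; [0, 0, 0, 6, -40, 530/3, -5900/9, 59878/27]; [0, 0, 0, 0, 12, -100, 530, -20650/9]; [0, 0, 0, 0, 0, 20, -200, 3710/3]; [0, 0, 0, 0, 0, 0, 30, -350]; [0, 0, 0, 0, 0, 0, 0, 42]] (rows listed top to bottom)


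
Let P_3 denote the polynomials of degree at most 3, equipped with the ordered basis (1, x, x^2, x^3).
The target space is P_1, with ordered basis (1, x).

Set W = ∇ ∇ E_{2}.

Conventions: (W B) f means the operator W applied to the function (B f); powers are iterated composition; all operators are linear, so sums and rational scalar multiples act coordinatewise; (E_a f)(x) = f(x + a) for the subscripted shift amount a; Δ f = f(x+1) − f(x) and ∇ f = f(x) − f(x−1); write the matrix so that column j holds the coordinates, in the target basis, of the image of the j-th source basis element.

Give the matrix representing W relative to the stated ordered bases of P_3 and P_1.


image of 1: 0
image of x: 0
image of x^2: 2
image of x^3: 6x + 6
each image's coordinates form column j of the matrix

the matrix is [[0, 0, 2, 6]; [0, 0, 0, 6]] (rows listed top to bottom)


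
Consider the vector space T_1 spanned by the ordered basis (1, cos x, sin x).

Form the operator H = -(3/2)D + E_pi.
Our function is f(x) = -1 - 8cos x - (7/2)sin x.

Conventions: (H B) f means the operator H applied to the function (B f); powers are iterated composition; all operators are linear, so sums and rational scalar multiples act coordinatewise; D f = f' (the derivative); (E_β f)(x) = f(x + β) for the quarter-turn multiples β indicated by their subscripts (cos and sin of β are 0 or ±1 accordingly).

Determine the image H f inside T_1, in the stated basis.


D f = -(7/2)cos x + 8sin x
(-(3/2)D) f = (21/4)cos x - 12sin x
E_pi f = -1 + 8cos x + (7/2)sin x
(-(3/2)D + E_pi) f = -1 + (53/4)cos x - (17/2)sin x

the image equals g(x) = -1 + (53/4)cos x - (17/2)sin x


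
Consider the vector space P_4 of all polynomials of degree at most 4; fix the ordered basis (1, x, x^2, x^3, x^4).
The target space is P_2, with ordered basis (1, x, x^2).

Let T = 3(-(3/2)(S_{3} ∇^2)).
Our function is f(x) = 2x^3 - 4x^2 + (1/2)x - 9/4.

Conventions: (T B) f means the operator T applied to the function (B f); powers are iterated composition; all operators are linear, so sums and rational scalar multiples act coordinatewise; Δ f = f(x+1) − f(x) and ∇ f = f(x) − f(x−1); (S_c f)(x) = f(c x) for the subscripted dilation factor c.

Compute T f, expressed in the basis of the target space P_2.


the image equals g(x) = -162x + 90

∇ f = 6x^2 - 14x + 13/2
∇ ∇ f = 12x - 20
S_{3} ∇^2 f = 36x - 20
(-(3/2)(S_{3} ∇^2)) f = -54x + 30
(3(-(3/2)(S_{3} ∇^2))) f = -162x + 90


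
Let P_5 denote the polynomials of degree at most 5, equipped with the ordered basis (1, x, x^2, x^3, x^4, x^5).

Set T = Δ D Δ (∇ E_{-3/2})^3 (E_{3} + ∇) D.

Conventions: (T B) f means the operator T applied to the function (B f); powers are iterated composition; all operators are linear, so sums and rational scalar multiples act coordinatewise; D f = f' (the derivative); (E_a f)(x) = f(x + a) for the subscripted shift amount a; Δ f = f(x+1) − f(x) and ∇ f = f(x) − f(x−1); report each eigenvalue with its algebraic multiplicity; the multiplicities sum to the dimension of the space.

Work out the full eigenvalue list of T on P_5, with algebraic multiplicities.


image of 1: 0
image of x: 0
image of x^2: 0
image of x^3: 0
image of x^4: 0
image of x^5: 0
the matrix is upper triangular; its diagonal is (0, 0, 0, 0, 0, 0)
for a triangular matrix the eigenvalues are the diagonal entries, with algebraic multiplicity their repetition count

λ = 0 (multiplicity 6)


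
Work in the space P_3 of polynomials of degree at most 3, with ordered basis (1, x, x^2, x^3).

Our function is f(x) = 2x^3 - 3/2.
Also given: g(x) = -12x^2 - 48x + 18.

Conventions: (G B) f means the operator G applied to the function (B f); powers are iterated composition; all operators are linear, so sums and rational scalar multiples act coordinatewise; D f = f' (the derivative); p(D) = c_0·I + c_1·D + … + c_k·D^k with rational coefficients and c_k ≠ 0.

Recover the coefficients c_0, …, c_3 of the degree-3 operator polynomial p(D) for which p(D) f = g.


p(D) = -2·D − 4·D^2 + (3/2)·D^3, i.e. c_0 = 0, c_1 = -2, c_2 = -4, c_3 = 3/2

D^0 f = 2x^3 - 3/2
D^1 f = 6x^2
D^2 f = 12x
D^3 f = 12
matching coefficients of g against c_0 f + c_1 Df + … from the top degree down determines the c_i
solution: c_0 = 0, c_1 = -2, c_2 = -4, c_3 = 3/2


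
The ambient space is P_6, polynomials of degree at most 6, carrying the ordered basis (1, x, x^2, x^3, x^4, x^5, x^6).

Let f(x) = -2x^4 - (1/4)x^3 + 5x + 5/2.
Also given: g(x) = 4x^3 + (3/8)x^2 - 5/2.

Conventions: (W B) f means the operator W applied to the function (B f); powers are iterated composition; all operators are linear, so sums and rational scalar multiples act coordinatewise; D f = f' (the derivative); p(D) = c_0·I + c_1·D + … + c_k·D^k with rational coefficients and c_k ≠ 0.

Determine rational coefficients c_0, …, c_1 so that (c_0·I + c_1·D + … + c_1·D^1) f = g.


D^0 f = -2x^4 - (1/4)x^3 + 5x + 5/2
D^1 f = -8x^3 - (3/4)x^2 + 5
matching coefficients of g against c_0 f + c_1 Df + … from the top degree down determines the c_i
solution: c_0 = 0, c_1 = -1/2

p(D) = -(1/2)·D, i.e. c_0 = 0, c_1 = -1/2


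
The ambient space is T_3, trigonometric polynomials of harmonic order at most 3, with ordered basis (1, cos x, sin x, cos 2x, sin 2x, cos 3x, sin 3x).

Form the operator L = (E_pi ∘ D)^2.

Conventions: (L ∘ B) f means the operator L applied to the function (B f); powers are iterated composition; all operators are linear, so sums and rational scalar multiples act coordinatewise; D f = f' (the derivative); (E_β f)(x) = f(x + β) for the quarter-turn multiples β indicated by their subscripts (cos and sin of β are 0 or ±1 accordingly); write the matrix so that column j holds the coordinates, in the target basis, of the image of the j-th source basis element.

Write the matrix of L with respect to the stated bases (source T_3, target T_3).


the matrix is [[0, 0, 0, 0, 0, 0, 0]; [0, -1, 0, 0, 0, 0, 0]; [0, 0, -1, 0, 0, 0, 0]; [0, 0, 0, -4, 0, 0, 0]; [0, 0, 0, 0, -4, 0, 0]; [0, 0, 0, 0, 0, -9, 0]; [0, 0, 0, 0, 0, 0, -9]] (rows listed top to bottom)

image of 1: 0
image of cos x: -cos x
image of sin x: -sin x
image of cos 2x: -4cos 2x
image of sin 2x: -4sin 2x
image of cos 3x: -9cos 3x
image of sin 3x: -9sin 3x
each image's coordinates form column j of the matrix


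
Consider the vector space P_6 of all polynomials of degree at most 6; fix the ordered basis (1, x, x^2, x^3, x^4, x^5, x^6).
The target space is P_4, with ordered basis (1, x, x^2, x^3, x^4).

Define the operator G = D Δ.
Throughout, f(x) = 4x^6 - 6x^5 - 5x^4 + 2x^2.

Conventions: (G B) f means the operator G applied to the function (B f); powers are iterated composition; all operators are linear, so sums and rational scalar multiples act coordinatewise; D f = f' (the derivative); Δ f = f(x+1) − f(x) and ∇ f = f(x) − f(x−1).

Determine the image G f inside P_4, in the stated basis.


g(x) = 120x^4 + 120x^3 - 60x - 22

Δ f = 24x^5 + 30x^4 - 30x^2 - 22x - 5
D Δ f = 120x^4 + 120x^3 - 60x - 22


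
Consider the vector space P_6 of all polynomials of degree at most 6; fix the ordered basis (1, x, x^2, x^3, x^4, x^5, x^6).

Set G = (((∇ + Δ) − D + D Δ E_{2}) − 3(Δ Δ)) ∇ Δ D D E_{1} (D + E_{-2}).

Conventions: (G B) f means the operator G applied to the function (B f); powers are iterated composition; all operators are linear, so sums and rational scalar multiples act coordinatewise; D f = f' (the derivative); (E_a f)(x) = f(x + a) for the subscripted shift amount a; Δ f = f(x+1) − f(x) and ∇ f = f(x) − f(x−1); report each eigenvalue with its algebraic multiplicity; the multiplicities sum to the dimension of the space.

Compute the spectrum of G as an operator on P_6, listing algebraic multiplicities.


λ = 0 (multiplicity 7)

image of 1: 0
image of x: 0
image of x^2: 0
image of x^3: 0
image of x^4: 0
image of x^5: 120
image of x^6: 720x - 1440
the matrix is upper triangular; its diagonal is (0, 0, 0, 0, 0, 0, 0)
for a triangular matrix the eigenvalues are the diagonal entries, with algebraic multiplicity their repetition count


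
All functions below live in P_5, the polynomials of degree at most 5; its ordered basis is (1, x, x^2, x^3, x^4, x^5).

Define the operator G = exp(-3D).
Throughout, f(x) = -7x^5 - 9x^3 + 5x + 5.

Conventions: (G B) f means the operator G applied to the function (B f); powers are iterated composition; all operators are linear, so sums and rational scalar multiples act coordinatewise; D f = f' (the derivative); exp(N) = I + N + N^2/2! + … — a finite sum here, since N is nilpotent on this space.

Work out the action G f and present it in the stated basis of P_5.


order-1 term: 105x^4 + 81x^2 - 15
order-2 term: -630x^3 - 243x
order-3 term: 1890x^2 + 243
order-4 term: -2835x
order-5 term: 1701
the series for exp(-3D) f terminates at order 5
exp(-3D) f = -7x^5 + 105x^4 - 639x^3 + 1971x^2 - 3073x + 1934

the result is g(x) = -7x^5 + 105x^4 - 639x^3 + 1971x^2 - 3073x + 1934


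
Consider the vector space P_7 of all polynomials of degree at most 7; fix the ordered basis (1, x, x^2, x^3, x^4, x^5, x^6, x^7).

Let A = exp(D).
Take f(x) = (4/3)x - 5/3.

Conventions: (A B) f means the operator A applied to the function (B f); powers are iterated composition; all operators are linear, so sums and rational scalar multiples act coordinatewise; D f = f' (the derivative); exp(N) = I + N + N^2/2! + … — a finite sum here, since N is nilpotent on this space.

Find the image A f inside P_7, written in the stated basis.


order-1 term: 4/3
the series for exp(D) f terminates at order 1
exp(D) f = (4/3)x - 1/3

g(x) = (4/3)x - 1/3


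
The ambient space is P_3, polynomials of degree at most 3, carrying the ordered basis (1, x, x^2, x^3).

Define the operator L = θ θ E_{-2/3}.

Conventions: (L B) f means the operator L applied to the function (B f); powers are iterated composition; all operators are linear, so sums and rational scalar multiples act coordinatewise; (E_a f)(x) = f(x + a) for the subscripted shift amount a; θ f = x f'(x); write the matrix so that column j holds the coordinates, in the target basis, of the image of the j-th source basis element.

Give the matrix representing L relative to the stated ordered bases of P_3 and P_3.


the matrix is [[0, 0, 0, 0]; [0, 1, -4/3, 4/3]; [0, 0, 4, -8]; [0, 0, 0, 9]] (rows listed top to bottom)

image of 1: 0
image of x: x
image of x^2: 4x^2 - (4/3)x
image of x^3: 9x^3 - 8x^2 + (4/3)x
each image's coordinates form column j of the matrix


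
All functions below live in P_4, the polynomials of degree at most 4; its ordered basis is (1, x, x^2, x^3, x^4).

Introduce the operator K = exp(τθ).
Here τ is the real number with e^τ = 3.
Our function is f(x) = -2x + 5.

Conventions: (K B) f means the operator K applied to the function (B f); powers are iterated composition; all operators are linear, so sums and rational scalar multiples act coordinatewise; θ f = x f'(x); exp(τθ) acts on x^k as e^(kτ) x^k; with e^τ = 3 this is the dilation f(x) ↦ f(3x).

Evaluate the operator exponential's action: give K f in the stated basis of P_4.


the result is g(x) = -6x + 5

exp(τθ) x^k = e^(kτ) x^k; with e^τ = 3 this sends x^k to 3^k x^k
x ↦ 3 x
applying this coordinatewise to f: exp(τθ) f = -6x + 5


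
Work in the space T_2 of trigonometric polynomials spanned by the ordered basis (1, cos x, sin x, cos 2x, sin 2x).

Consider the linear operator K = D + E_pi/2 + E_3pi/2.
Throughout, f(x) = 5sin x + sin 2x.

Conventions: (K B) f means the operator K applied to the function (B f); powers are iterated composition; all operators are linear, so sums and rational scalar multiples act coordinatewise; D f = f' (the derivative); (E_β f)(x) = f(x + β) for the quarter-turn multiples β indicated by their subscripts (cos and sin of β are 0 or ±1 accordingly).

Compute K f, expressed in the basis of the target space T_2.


D f = 5cos x + 2cos 2x
E_pi/2 f = 5cos x - sin 2x
E_3pi/2 f = -5cos x - sin 2x
(D + E_pi/2 + E_3pi/2) f = 5cos x + 2cos 2x - 2sin 2x

g(x) = 5cos x + 2cos 2x - 2sin 2x


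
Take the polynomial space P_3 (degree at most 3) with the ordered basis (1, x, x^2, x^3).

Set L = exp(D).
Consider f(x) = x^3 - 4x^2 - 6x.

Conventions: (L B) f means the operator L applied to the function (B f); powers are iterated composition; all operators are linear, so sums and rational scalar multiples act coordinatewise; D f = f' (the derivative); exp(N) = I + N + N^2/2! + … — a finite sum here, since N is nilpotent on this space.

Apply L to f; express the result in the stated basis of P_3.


g(x) = x^3 - x^2 - 11x - 9

order-1 term: 3x^2 - 8x - 6
order-2 term: 3x - 4
order-3 term: 1
the series for exp(D) f terminates at order 3
exp(D) f = x^3 - x^2 - 11x - 9


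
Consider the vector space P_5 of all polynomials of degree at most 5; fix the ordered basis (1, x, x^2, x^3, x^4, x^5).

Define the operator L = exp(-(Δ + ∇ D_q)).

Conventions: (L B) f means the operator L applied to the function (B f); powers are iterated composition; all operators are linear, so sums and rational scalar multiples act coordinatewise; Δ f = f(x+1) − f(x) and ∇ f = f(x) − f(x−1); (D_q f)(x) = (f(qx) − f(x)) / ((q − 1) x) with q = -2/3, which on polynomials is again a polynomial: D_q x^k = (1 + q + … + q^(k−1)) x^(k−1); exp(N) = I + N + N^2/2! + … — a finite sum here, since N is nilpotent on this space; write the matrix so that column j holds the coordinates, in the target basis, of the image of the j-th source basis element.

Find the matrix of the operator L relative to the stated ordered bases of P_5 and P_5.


image of 1: 1
image of x: x - 1
image of x^2: x^2 - 2x - 1/3
image of x^3: x^3 - 3x^2 - (14/9)x + 55/18
image of x^4: x^4 - 4x^3 - (13/9)x^2 + 10x - 107/54
image of x^5: x^5 - 5x^4 - (220/81)x^3 + (1175/54)x^2 - (2545/1458)x - 54541/8748
each image's coordinates form column j of the matrix

the matrix is [[1, -1, -1/3, 55/18, -107/54, -54541/8748]; [0, 1, -2, -14/9, 10, -2545/1458]; [0, 0, 1, -3, -13/9, 1175/54]; [0, 0, 0, 1, -4, -220/81]; [0, 0, 0, 0, 1, -5]; [0, 0, 0, 0, 0, 1]] (rows listed top to bottom)


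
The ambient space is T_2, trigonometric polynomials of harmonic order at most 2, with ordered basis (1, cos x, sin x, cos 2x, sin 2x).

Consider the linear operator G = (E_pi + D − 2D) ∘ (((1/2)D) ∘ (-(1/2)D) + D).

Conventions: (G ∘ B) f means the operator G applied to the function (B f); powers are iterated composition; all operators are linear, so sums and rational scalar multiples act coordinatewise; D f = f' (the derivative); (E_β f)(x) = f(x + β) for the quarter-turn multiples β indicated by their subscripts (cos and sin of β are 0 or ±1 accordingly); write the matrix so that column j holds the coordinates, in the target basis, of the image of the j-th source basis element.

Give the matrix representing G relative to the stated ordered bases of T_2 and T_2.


image of 1: 0
image of cos x: (3/4)cos x + (5/4)sin x
image of sin x: -(5/4)cos x + (3/4)sin x
image of cos 2x: 5cos 2x
image of sin 2x: 5sin 2x
each image's coordinates form column j of the matrix

the matrix is [[0, 0, 0, 0, 0]; [0, 3/4, -5/4, 0, 0]; [0, 5/4, 3/4, 0, 0]; [0, 0, 0, 5, 0]; [0, 0, 0, 0, 5]] (rows listed top to bottom)


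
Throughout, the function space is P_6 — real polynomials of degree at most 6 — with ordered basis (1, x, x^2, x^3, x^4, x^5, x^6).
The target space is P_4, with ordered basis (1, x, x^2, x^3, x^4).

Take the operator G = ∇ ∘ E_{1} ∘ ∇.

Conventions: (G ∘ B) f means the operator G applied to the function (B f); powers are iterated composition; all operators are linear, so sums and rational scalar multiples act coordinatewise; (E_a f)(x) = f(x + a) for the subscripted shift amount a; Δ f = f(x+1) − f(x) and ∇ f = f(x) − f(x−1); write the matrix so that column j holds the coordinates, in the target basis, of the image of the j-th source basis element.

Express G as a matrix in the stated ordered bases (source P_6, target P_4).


the matrix is [[0, 0, 2, 0, 2, 0, 2]; [0, 0, 0, 6, 0, 10, 0]; [0, 0, 0, 0, 12, 0, 30]; [0, 0, 0, 0, 0, 20, 0]; [0, 0, 0, 0, 0, 0, 30]] (rows listed top to bottom)

image of 1: 0
image of x: 0
image of x^2: 2
image of x^3: 6x
image of x^4: 12x^2 + 2
image of x^5: 20x^3 + 10x
image of x^6: 30x^4 + 30x^2 + 2
each image's coordinates form column j of the matrix


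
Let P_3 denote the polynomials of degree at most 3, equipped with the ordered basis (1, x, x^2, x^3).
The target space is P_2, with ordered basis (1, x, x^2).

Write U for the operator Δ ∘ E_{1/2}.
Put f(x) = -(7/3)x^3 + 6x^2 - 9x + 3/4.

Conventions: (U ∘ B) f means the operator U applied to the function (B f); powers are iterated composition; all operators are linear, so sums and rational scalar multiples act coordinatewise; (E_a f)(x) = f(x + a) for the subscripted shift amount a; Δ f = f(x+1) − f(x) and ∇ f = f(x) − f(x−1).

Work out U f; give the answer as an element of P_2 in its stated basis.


g(x) = -7x^2 - 2x - 55/12

E_{1/2} f = -(7/3)x^3 + (5/2)x^2 - (19/4)x - 61/24
Δ E_{1/2} f = -7x^2 - 2x - 55/12


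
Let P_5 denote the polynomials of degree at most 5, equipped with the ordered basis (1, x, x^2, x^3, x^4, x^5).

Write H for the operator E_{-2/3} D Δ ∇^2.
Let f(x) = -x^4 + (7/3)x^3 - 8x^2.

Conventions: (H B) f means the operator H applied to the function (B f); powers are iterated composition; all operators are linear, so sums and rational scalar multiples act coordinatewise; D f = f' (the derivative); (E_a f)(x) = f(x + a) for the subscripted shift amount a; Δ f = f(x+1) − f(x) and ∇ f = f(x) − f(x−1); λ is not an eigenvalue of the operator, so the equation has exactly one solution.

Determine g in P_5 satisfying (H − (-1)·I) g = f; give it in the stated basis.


write g with unknown coordinates in the stated basis and equate coefficients in (H − (-1)·I) g = f
solving from the highest basis element down gives g = -x^4 + (7/3)x^3 - 8x^2 + 24
check: H g = -24
so H g − (-1)·g = -x^4 + (7/3)x^3 - 8x^2 = f ✓

the image equals g(x) = -x^4 + (7/3)x^3 - 8x^2 + 24


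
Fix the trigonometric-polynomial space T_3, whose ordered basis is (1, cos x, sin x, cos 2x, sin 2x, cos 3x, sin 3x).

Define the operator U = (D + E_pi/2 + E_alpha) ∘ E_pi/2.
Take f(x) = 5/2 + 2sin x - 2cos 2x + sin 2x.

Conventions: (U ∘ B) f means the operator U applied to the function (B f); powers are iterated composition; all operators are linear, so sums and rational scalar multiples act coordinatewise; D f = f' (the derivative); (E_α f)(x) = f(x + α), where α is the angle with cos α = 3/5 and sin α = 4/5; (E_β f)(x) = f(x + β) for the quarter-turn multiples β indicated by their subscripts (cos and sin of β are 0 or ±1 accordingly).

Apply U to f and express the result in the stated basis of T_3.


E_pi/2 f = 5/2 + 2cos x + 2cos 2x - sin 2x
D E_pi/2 f = -2sin x - 2cos 2x - 4sin 2x
E_pi/2 E_pi/2 f = 5/2 - 2sin x - 2cos 2x + sin 2x
E_alpha E_pi/2 f = 5/2 + (6/5)cos x - (8/5)sin x - (38/25)cos 2x - (41/25)sin 2x
(D + E_pi/2 + E_alpha) E_pi/2 f = 5 + (6/5)cos x - (28/5)sin x - (138/25)cos 2x - (116/25)sin 2x

the image equals g(x) = 5 + (6/5)cos x - (28/5)sin x - (138/25)cos 2x - (116/25)sin 2x


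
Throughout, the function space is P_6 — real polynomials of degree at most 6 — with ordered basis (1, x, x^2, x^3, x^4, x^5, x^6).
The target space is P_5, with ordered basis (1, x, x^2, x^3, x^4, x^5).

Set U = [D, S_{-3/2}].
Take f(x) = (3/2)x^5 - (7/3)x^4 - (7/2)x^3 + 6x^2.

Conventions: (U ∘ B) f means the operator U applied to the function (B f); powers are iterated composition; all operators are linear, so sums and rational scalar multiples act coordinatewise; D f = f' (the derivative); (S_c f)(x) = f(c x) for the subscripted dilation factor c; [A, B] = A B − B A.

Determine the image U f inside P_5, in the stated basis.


the image equals g(x) = -(6075/64)x^4 - (315/4)x^3 + (945/16)x^2 + 45x

S_{-3/2} f = -(729/64)x^5 - (189/16)x^4 + (189/16)x^3 + (27/2)x^2
D S_{-3/2} f = -(3645/64)x^4 - (189/4)x^3 + (567/16)x^2 + 27x
D f = (15/2)x^4 - (28/3)x^3 - (21/2)x^2 + 12x
S_{-3/2} D f = (1215/32)x^4 + (63/2)x^3 - (189/8)x^2 - 18x
[D, S_{-3/2}] f = -(6075/64)x^4 - (315/4)x^3 + (945/16)x^2 + 45x


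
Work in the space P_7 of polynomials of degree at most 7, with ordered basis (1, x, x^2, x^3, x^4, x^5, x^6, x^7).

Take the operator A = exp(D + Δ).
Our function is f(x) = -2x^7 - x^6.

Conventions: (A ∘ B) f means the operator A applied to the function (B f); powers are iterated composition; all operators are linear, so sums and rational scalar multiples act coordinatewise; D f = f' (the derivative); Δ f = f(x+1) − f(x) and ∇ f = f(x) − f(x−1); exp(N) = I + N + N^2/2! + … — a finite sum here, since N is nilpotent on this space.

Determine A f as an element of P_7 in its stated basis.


order-1 term: -28x^6 - 54x^5 - 85x^4 - 90x^3 - 57x^2 - 20x - 3
order-2 term: -168x^5 - 480x^4 - 890x^3 - 1005x^2 - 638x - 177
order-3 term: -560x^4 - 1840x^3 - 3300x^2 - 3150x - 1273
order-4 term: -1120x^3 - 3600x^2 - 5240x - 3000
order-5 term: -1344x^2 - 3552x - 3040
order-6 term: -896x - 1408
order-7 term: -256
the series for exp(D + Δ) f terminates at order 7
exp(D + Δ) f = -2x^7 - 29x^6 - 222x^5 - 1125x^4 - 3940x^3 - 9306x^2 - 13496x - 9157

the result is g(x) = -2x^7 - 29x^6 - 222x^5 - 1125x^4 - 3940x^3 - 9306x^2 - 13496x - 9157


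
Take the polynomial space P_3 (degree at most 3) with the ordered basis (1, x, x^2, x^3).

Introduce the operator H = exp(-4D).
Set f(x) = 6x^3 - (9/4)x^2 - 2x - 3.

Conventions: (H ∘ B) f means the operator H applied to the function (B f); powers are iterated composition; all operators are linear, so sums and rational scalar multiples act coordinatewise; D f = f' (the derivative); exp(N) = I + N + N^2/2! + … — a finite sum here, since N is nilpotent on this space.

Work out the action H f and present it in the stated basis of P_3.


the image equals g(x) = 6x^3 - (297/4)x^2 + 304x - 415

order-1 term: -72x^2 + 18x + 8
order-2 term: 288x - 36
order-3 term: -384
the series for exp(-4D) f terminates at order 3
exp(-4D) f = 6x^3 - (297/4)x^2 + 304x - 415


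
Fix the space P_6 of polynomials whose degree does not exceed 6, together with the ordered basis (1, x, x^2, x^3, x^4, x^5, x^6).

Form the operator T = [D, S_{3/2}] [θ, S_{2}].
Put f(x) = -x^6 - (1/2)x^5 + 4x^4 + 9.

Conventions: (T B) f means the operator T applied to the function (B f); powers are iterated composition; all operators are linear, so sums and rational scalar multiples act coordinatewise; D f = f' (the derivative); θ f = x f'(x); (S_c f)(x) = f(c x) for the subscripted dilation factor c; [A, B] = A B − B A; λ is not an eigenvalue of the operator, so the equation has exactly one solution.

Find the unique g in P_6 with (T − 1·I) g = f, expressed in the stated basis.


the image equals g(x) = x^6 + (1/2)x^5 - 4x^4 - 9

write g with unknown coordinates in the stated basis and equate coefficients in (T − 1·I) g = f
solving from the highest basis element down gives g = x^6 + (1/2)x^5 - 4x^4 - 9
check: T g = 0
so T g − 1·g = -x^6 - (1/2)x^5 + 4x^4 + 9 = f ✓


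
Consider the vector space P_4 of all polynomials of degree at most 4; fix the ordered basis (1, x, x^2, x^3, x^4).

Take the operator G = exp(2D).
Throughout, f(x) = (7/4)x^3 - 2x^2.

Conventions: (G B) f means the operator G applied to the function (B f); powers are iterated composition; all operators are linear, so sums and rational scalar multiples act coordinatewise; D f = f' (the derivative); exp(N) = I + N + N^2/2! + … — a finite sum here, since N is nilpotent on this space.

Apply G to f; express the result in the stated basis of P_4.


the result is g(x) = (7/4)x^3 + (17/2)x^2 + 13x + 6

order-1 term: (21/2)x^2 - 8x
order-2 term: 21x - 8
order-3 term: 14
the series for exp(2D) f terminates at order 3
exp(2D) f = (7/4)x^3 + (17/2)x^2 + 13x + 6


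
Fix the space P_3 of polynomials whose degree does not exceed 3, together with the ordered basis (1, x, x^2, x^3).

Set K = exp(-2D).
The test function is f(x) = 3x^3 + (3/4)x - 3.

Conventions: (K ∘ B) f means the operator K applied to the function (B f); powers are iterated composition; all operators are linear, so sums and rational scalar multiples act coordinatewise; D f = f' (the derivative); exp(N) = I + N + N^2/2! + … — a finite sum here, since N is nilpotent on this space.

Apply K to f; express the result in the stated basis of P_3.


order-1 term: -18x^2 - 3/2
order-2 term: 36x
order-3 term: -24
the series for exp(-2D) f terminates at order 3
exp(-2D) f = 3x^3 - 18x^2 + (147/4)x - 57/2

g(x) = 3x^3 - 18x^2 + (147/4)x - 57/2


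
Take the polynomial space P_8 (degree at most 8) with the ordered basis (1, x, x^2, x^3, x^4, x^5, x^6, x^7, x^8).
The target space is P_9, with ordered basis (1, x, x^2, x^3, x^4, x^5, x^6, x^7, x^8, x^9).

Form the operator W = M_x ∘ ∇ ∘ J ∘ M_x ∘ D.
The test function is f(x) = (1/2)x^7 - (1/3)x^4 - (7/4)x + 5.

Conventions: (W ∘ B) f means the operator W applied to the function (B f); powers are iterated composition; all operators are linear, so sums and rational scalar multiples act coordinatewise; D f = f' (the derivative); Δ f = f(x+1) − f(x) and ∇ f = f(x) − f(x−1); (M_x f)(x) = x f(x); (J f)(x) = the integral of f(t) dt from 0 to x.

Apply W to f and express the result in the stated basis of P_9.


D f = (7/2)x^6 - (4/3)x^3 - 7/4
M_x D f = (7/2)x^7 - (4/3)x^4 - (7/4)x
J (M_x ∘ D) f = (7/16)x^8 - (4/15)x^5 - (7/8)x^2
∇ J (M_x ∘ D) f = (7/2)x^7 - (49/4)x^6 + (49/2)x^5 - (767/24)x^4 + (163/6)x^3 - (179/12)x^2 + (37/12)x + 41/240
M_x (∇ ∘ J) (M_x ∘ D) f = (7/2)x^8 - (49/4)x^7 + (49/2)x^6 - (767/24)x^5 + (163/6)x^4 - (179/12)x^3 + (37/12)x^2 + (41/240)x

the image equals g(x) = (7/2)x^8 - (49/4)x^7 + (49/2)x^6 - (767/24)x^5 + (163/6)x^4 - (179/12)x^3 + (37/12)x^2 + (41/240)x


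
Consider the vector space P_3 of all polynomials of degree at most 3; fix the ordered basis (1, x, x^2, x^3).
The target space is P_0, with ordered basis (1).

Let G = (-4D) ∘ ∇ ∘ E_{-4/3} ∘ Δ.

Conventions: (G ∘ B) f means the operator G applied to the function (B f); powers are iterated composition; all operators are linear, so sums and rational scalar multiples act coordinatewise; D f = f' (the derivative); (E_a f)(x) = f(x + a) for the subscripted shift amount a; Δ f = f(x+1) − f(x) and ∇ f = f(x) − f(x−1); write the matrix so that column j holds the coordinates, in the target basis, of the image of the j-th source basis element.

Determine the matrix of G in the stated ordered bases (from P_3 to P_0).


image of 1: 0
image of x: 0
image of x^2: 0
image of x^3: -24
each image's coordinates form column j of the matrix

the matrix is [[0, 0, 0, -24]] (rows listed top to bottom)


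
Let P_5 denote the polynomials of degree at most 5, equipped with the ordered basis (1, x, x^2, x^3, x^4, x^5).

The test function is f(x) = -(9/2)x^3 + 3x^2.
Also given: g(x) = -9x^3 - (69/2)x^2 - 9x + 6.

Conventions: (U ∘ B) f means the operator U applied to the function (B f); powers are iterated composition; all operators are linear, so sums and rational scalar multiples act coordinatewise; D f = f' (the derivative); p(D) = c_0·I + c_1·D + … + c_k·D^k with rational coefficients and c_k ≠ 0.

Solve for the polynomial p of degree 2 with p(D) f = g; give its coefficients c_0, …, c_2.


D^0 f = -(9/2)x^3 + 3x^2
D^1 f = -(27/2)x^2 + 6x
D^2 f = -27x + 6
matching coefficients of g against c_0 f + c_1 Df + … from the top degree down determines the c_i
solution: c_0 = 2, c_1 = 3, c_2 = 1

c_0 = 2, c_1 = 3, c_2 = 1


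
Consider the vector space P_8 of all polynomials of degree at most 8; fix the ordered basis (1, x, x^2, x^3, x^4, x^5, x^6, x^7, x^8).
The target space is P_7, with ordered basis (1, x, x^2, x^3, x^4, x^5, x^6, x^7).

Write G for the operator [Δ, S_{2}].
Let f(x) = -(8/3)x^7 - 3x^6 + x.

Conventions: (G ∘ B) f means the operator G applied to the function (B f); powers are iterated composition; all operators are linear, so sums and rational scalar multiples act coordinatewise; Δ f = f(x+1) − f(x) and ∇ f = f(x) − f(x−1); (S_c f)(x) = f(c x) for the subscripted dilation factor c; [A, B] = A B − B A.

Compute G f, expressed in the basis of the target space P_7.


the image equals g(x) = -(3584/3)x^6 - 5952x^5 - (37840/3)x^4 - 14560x^3 - 9644x^2 - 3468x - 1580/3

S_{2} f = -(1024/3)x^7 - 192x^6 + 2x
Δ S_{2} f = -(7168/3)x^6 - 8320x^5 - (44480/3)x^4 - (47360/3)x^3 - 10048x^2 - (10624/3)x - 1594/3
Δ f = -(56/3)x^6 - 74x^5 - (415/3)x^4 - (460/3)x^3 - 101x^2 - (110/3)x - 14/3
S_{2} Δ f = -(3584/3)x^6 - 2368x^5 - (6640/3)x^4 - (3680/3)x^3 - 404x^2 - (220/3)x - 14/3
[Δ, S_{2}] f = -(3584/3)x^6 - 5952x^5 - (37840/3)x^4 - 14560x^3 - 9644x^2 - 3468x - 1580/3


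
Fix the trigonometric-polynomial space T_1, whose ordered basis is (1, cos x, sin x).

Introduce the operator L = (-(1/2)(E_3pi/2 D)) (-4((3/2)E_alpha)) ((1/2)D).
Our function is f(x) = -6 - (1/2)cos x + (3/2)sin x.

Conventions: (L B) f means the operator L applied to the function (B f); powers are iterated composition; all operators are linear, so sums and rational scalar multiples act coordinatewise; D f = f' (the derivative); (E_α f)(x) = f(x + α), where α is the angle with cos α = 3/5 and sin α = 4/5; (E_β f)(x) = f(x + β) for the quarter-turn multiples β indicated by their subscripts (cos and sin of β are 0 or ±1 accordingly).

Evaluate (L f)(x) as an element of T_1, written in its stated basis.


D f = (3/2)cos x + (1/2)sin x
((1/2)D) f = (3/4)cos x + (1/4)sin x
E_alpha ((1/2)D) f = (13/20)cos x - (9/20)sin x
((3/2)E_alpha) ((1/2)D) f = (39/40)cos x - (27/40)sin x
(-4((3/2)E_alpha)) ((1/2)D) f = -(39/10)cos x + (27/10)sin x
D (-4((3/2)E_alpha)) ((1/2)D) f = (27/10)cos x + (39/10)sin x
E_3pi/2 D (-4((3/2)E_alpha)) ((1/2)D) f = -(39/10)cos x + (27/10)sin x
(-(1/2)(E_3pi/2 D)) (-4((3/2)E_alpha)) ((1/2)D) f = (39/20)cos x - (27/20)sin x

the result is g(x) = (39/20)cos x - (27/20)sin x


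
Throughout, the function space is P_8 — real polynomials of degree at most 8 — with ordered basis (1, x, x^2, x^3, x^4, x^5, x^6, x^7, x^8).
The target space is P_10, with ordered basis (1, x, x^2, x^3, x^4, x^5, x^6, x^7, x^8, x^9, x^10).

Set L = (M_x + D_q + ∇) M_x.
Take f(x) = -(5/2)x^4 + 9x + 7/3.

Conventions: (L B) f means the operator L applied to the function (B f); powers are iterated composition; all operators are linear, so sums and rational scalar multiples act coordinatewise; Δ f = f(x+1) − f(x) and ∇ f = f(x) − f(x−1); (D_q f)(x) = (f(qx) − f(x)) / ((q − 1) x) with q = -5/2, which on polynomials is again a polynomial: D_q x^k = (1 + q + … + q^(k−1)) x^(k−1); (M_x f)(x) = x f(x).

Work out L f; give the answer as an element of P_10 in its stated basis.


M_x f = -(5/2)x^5 + 9x^2 + (7/3)x
M_x M_x f = -(5/2)x^6 + 9x^3 + (7/3)x^2
D_q M_x f = -(2255/32)x^4 - (27/2)x + 7/3
∇ M_x f = -(25/2)x^4 + 25x^3 - 25x^2 + (61/2)x - 55/6
(M_x + D_q + ∇) M_x f = -(5/2)x^6 - (2655/32)x^4 + 34x^3 - (68/3)x^2 + 17x - 41/6

g(x) = -(5/2)x^6 - (2655/32)x^4 + 34x^3 - (68/3)x^2 + 17x - 41/6
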